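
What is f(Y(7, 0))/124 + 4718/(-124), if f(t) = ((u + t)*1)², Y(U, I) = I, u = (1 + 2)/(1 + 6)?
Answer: -231173/6076 ≈ -38.047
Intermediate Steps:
u = 3/7 ≈ 0.42857
f(t) = (3/7 + t)² (f(t) = ((3/7 + t)*1)² = (3/7 + t)²)
f(Y(7, 0))/124 + 4718/(-124) = ((3 + 7*0)²/49)/124 + 4718/(-124) = ((3 + 0)²/49)*(1/124) + 4718*(-1/124) = ((1/49)*3²)*(1/124) - 2359/62 = ((1/49)*9)*(1/124) - 2359/62 = (9/49)*(1/124) - 2359/62 = 9/6076 - 2359/62 = -231173/6076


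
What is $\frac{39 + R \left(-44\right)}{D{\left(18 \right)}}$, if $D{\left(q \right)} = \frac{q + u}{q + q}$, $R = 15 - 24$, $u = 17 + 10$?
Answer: $348$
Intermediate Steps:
$u = 27$
$R = -9$ ($R = 15 - 24 = -9$)
$D{\left(q \right)} = \frac{27 + q}{2 q}$ ($D{\left(q \right)} = \frac{q + 27}{q + q} = \frac{27 + q}{2 q}$)
$\frac{39 + R \left(-44\right)}{D{\left(18 \right)}} = \frac{39 - -396}{\frac{1}{2} \cdot \frac{1}{18} \left(27 + 18\right)} = \frac{39 + 396}{\frac{1}{2} \cdot \frac{1}{18} \cdot 45} = \frac{435}{\frac{5}{4}} = 435 \cdot \frac{4}{5} = 348$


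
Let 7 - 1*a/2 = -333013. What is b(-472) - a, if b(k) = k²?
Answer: -443256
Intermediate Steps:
a = 666040 (a = 14 - 2*(-333013) = 14 + 666026 = 666040)
b(-472) - a = (-472)² - 1*666040 = 222784 - 666040 = -443256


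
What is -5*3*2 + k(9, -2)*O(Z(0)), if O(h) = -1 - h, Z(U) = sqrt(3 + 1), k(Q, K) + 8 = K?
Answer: 0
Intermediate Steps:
k(Q, K) = -8 + K
Z(U) = 2 (Z(U) = sqrt(4) = 2)
-5*3*2 + k(9, -2)*O(Z(0)) = -5*3*2 + (-8 - 2)*(-1 - 1*2) = -15*2 - 10*(-1 - 2) = -30 - 10*(-3) = -30 + 30 = 0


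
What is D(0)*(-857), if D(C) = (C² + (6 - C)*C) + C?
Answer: 0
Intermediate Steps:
D(C) = C + C² + C*(6 - C) (D(C) = (C² + C*(6 - C)) + C = C + C² + C*(6 - C))
D(0)*(-857) = (7*0)*(-857) = 0*(-857) = 0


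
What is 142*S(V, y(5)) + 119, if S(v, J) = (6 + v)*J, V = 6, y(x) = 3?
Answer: 5231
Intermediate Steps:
S(v, J) = J*(6 + v)
142*S(V, y(5)) + 119 = 142*(3*(6 + 6)) + 119 = 142*(3*12) + 119 = 142*36 + 119 = 5112 + 119 = 5231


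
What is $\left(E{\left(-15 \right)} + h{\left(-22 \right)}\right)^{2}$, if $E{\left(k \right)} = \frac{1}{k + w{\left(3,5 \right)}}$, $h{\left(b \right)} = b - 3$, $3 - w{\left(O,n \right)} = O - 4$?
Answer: $\frac{76176}{121} \approx 629.55$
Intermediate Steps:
$w{\left(O,n \right)} = 7 - O$ ($w{\left(O,n \right)} = 3 - \left(O - 4\right) = 3 - \left(-4 + O\right) = 7 - O$)
$h{\left(b \right)} = -3 + b$
$E{\left(k \right)} = \frac{1}{4 + k}$ ($E{\left(k \right)} = \frac{1}{k + \left(7 - 3\right)} = \frac{1}{k + 4} = \frac{1}{4 + k}$)
$\left(E{\left(-15 \right)} + h{\left(-22 \right)}\right)^{2} = \left(\frac{1}{4 - 15} - 25\right)^{2} = \left(\frac{1}{-11} - 25\right)^{2} = \left(- \frac{1}{11} - 25\right)^{2} = \left(- \frac{276}{11}\right)^{2} = \frac{76176}{121}$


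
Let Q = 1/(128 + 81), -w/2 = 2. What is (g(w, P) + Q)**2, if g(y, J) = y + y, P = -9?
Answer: 2792241/43681 ≈ 63.923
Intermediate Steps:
w = -4 (w = -2*2 = -4)
g(y, J) = 2*y
Q = 1/209 ≈ 0.0047847
(g(w, P) + Q)**2 = (2*(-4) + 1/209)**2 = (-8 + 1/209)**2 = (-1671/209)**2 = 2792241/43681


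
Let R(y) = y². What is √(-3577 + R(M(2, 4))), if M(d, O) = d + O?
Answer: I*√3541 ≈ 59.506*I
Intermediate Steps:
M(d, O) = O + d
√(-3577 + R(M(2, 4))) = √(-3577 + (4 + 2)²) = √(-3577 + 6²) = √(-3577 + 36) = √(-3541) = I*√3541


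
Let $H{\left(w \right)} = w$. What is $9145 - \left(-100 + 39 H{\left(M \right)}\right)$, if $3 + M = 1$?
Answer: $9323$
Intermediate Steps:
$M = -2$ ($M = -3 + 1 = -2$)
$9145 - \left(-100 + 39 H{\left(M \right)}\right) = 9145 - \left(-100 + 39 \left(-2\right)\right) = 9145 - \left(-100 - 78\right) = 9145 - -178 = 9145 + 178 = 9323$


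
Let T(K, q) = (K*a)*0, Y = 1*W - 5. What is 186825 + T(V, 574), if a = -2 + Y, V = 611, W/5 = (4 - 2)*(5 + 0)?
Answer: 186825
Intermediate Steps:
W = 50 (W = 5*((4 - 2)*(5 + 0)) = 5*(2*5) = 5*10 = 50)
Y = 45 (Y = 1*50 - 5 = 50 - 5 = 45)
a = 43 (a = -2 + 45 = 43)
T(K, q) = 0 (T(K, q) = (K*43)*0 = (43*K)*0 = 0)
186825 + T(V, 574) = 186825 + 0 = 186825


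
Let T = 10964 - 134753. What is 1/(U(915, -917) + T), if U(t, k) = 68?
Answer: -1/123721 ≈ -8.0827e-6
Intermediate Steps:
T = -123789
1/(U(915, -917) + T) = 1/(68 - 123789) = 1/(-123721) = -1/123721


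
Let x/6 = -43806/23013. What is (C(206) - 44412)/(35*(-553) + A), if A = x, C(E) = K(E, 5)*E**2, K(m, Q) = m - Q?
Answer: -21696717768/49519939 ≈ -438.14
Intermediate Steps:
x = -29204/2557 (x = 6*(-43806/23013) = 6*(-43806*1/23013) = 6*(-14602/7671) = -29204/2557 ≈ -11.421)
C(E) = E**2*(-5 + E) (C(E) = (E - 1*5)*E**2 = (E - 5)*E**2 = (-5 + E)*E**2 = E**2*(-5 + E))
A = -29204/2557 ≈ -11.421
(C(206) - 44412)/(35*(-553) + A) = (206**2*(-5 + 206) - 44412)/(35*(-553) - 29204/2557) = (42436*201 - 44412)/(-19355 - 29204/2557) = (8529636 - 44412)/(-49519939/2557) = 8485224*(-2557/49519939) = -21696717768/49519939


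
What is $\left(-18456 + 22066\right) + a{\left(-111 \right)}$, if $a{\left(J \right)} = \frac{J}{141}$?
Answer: $\frac{169633}{47} \approx 3609.2$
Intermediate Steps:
$a{\left(J \right)} = \frac{J}{141}$ ($a{\left(J \right)} = J \frac{1}{141} = \frac{J}{141}$)
$\left(-18456 + 22066\right) + a{\left(-111 \right)} = \left(-18456 + 22066\right) + \frac{1}{141} \left(-111\right) = 3610 - \frac{37}{47} = \frac{169633}{47}$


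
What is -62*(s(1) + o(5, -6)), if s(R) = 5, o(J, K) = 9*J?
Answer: -3100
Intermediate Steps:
-62*(s(1) + o(5, -6)) = -62*(5 + 9*5) = -62*(5 + 45) = -62*50 = -3100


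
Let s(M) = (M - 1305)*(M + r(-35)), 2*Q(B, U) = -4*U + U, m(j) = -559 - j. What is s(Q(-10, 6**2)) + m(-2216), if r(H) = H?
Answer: 122608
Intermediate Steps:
Q(B, U) = -3*U/2 (Q(B, U) = (-4*U + U)/2 = (-3*U)/2 = -3*U/2)
s(M) = (-1305 + M)*(-35 + M) (s(M) = (M - 1305)*(M - 35) = (-1305 + M)*(-35 + M))
s(Q(-10, 6**2)) + m(-2216) = (45675 + (-3/2*6**2)**2 - (-2010)*6**2) + (-559 - 1*(-2216)) = (45675 + (-3/2*36)**2 - (-2010)*36) + (-559 + 2216) = (45675 + (-54)**2 - 1340*(-54)) + 1657 = (45675 + 2916 + 72360) + 1657 = 120951 + 1657 = 122608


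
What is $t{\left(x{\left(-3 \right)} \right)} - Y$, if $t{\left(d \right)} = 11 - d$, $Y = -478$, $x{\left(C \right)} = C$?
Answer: $492$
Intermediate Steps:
$t{\left(x{\left(-3 \right)} \right)} - Y = \left(11 - -3\right) - -478 = \left(11 + 3\right) + 478 = 14 + 478 = 492$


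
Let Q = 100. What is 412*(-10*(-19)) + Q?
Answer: 78380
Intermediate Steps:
412*(-10*(-19)) + Q = 412*(-10*(-19)) + 100 = 412*190 + 100 = 78280 + 100 = 78380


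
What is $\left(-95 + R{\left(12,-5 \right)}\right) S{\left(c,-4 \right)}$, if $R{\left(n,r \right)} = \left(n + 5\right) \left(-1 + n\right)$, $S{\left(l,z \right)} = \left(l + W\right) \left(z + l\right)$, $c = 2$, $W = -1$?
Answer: $-184$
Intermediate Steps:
$S{\left(l,z \right)} = \left(-1 + l\right) \left(l + z\right)$ ($S{\left(l,z \right)} = \left(l - 1\right) \left(z + l\right) = \left(-1 + l\right) \left(l + z\right)$)
$R{\left(n,r \right)} = \left(-1 + n\right) \left(5 + n\right)$ ($R{\left(n,r \right)} = \left(5 + n\right) \left(-1 + n\right) = \left(-1 + n\right) \left(5 + n\right)$)
$\left(-95 + R{\left(12,-5 \right)}\right) S{\left(c,-4 \right)} = \left(-95 + \left(-5 + 12^{2} + 4 \cdot 12\right)\right) \left(2^{2} - 2 - -4 + 2 \left(-4\right)\right) = \left(-95 + \left(-5 + 144 + 48\right)\right) \left(4 - 2 + 4 - 8\right) = \left(-95 + 187\right) \left(-2\right) = 92 \left(-2\right) = -184$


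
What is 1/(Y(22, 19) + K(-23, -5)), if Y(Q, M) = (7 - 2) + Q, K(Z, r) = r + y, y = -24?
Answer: -½ ≈ -0.50000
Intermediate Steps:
K(Z, r) = -24 + r (K(Z, r) = r - 24 = -24 + r)
Y(Q, M) = 5 + Q
1/(Y(22, 19) + K(-23, -5)) = 1/((5 + 22) + (-24 - 5)) = 1/(27 - 29) = 1/(-2) = -½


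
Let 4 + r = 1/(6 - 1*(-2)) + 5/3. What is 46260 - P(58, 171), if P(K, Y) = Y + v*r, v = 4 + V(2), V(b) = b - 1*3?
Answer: 368765/8 ≈ 46096.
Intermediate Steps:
V(b) = -3 + b (V(b) = b - 3 = -3 + b)
r = -53/24 (r = -4 + (1/(6 - 1*(-2)) + 5/3) = -4 + (1/(6 + 2) + 5*(⅓)) = -4 + (1/8 + 5/3) = -4 + (1*(⅛) + 5/3) = -4 + (⅛ + 5/3) = -4 + 43/24 = -53/24 ≈ -2.2083)
v = 3 (v = 4 + (-3 + 2) = 4 - 1 = 3)
P(K, Y) = -53/8 + Y (P(K, Y) = Y + 3*(-53/24) = Y - 53/8 = -53/8 + Y)
46260 - P(58, 171) = 46260 - (-53/8 + 171) = 46260 - 1*1315/8 = 46260 - 1315/8 = 368765/8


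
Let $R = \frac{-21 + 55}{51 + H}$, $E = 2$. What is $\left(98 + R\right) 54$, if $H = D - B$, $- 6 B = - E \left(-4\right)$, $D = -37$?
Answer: $\frac{124470}{23} \approx 5411.7$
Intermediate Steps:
$B = - \frac{4}{3}$ ($B = - \frac{\left(-1\right) 2 \left(-4\right)}{6} = - \frac{\left(-2\right) \left(-4\right)}{6} = \left(- \frac{1}{6}\right) 8 = - \frac{4}{3} \approx -1.3333$)
$H = - \frac{107}{3}$ ($H = -37 - - \frac{4}{3} = -37 + \frac{4}{3} = - \frac{107}{3} \approx -35.667$)
$R = \frac{51}{23}$ ($R = \frac{-21 + 55}{51 - \frac{107}{3}} = \frac{34}{\frac{46}{3}} = 34 \cdot \frac{3}{46} = \frac{51}{23} \approx 2.2174$)
$\left(98 + R\right) 54 = \left(98 + \frac{51}{23}\right) 54 = \frac{2305}{23} \cdot 54 = \frac{124470}{23}$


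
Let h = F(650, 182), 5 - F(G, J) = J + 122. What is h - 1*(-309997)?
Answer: 309698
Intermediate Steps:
F(G, J) = -117 - J (F(G, J) = 5 - (J + 122) = 5 - (122 + J) = 5 + (-122 - J) = -117 - J)
h = -299 (h = -117 - 1*182 = -117 - 182 = -299)
h - 1*(-309997) = -299 - 1*(-309997) = -299 + 309997 = 309698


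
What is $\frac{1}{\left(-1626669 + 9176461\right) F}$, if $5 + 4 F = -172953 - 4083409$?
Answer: $- \frac{1}{8033671381416} \approx -1.2448 \cdot 10^{-13}$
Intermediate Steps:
$F = - \frac{4256367}{4}$ ($F = - \frac{5}{4} + \frac{-172953 - 4083409}{4} = - \frac{5}{4} + \frac{1}{4} \left(-4256362\right) = - \frac{5}{4} - \frac{2128181}{2} = - \frac{4256367}{4} \approx -1.0641 \cdot 10^{6}$)
$\frac{1}{\left(-1626669 + 9176461\right) F} = \frac{1}{\left(-1626669 + 9176461\right) \left(- \frac{4256367}{4}\right)} = \frac{1}{7549792} \left(- \frac{4}{4256367}\right) = - \frac{1}{8033671381416}$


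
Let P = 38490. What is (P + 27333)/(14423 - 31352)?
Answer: -21941/5643 ≈ -3.8882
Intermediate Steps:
(P + 27333)/(14423 - 31352) = (38490 + 27333)/(14423 - 31352) = 65823/(-16929) = 65823*(-1/16929) = -21941/5643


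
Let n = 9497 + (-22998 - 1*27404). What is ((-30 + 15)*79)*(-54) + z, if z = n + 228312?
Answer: 251397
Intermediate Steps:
n = -40905 (n = 9497 + (-22998 - 27404) = 9497 - 50402 = -40905)
z = 187407 (z = -40905 + 228312 = 187407)
((-30 + 15)*79)*(-54) + z = ((-30 + 15)*79)*(-54) + 187407 = -15*79*(-54) + 187407 = -1185*(-54) + 187407 = 63990 + 187407 = 251397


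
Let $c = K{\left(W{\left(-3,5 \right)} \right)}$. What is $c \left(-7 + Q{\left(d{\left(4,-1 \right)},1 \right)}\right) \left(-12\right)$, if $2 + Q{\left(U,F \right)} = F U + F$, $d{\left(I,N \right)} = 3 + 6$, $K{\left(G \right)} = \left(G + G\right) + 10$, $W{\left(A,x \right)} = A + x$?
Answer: $-168$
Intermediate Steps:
$K{\left(G \right)} = 10 + 2 G$ ($K{\left(G \right)} = 2 G + 10 = 10 + 2 G$)
$d{\left(I,N \right)} = 9$
$c = 14$ ($c = 10 + 2 \left(-3 + 5\right) = 10 + 2 \cdot 2 = 10 + 4 = 14$)
$Q{\left(U,F \right)} = -2 + F + F U$ ($Q{\left(U,F \right)} = -2 + \left(F U + F\right) = -2 + \left(F + F U\right) = -2 + F + F U$)
$c \left(-7 + Q{\left(d{\left(4,-1 \right)},1 \right)}\right) \left(-12\right) = 14 \left(-7 + \left(-2 + 1 + 1 \cdot 9\right)\right) \left(-12\right) = 14 \left(-7 + \left(-2 + 1 + 9\right)\right) \left(-12\right) = 14 \left(-7 + 8\right) \left(-12\right) = 14 \cdot 1 \left(-12\right) = 14 \left(-12\right) = -168$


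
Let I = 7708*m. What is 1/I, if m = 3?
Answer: 1/23124 ≈ 4.3245e-5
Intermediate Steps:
I = 23124 (I = 7708*3 = 23124)
1/I = 1/23124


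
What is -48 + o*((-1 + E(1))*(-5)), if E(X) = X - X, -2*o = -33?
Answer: 69/2 ≈ 34.500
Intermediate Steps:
o = 33/2 (o = -½*(-33) = 33/2 ≈ 16.500)
E(X) = 0
-48 + o*((-1 + E(1))*(-5)) = -48 + 33*((-1 + 0)*(-5))/2 = -48 + 33*(-1*(-5))/2 = -48 + (33/2)*5 = -48 + 165/2 = 69/2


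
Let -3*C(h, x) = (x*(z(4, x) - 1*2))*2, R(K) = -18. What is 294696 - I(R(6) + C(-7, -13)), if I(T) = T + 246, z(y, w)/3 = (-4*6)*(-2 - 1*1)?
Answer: 877840/3 ≈ 2.9261e+5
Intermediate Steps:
z(y, w) = 216 (z(y, w) = 3*((-4*6)*(-2 - 1*1)) = 3*(-24*(-2 - 1)) = 3*(-24*(-3)) = 3*72 = 216)
C(h, x) = -428*x/3 (C(h, x) = -x*(216 - 1*2)*2/3 = -x*(216 - 2)*2/3 = -x*214*2/3 = -214*x*2/3 = -428*x/3)
I(T) = 246 + T
294696 - I(R(6) + C(-7, -13)) = 294696 - (246 + (-18 - 428/3*(-13))) = 294696 - (246 + (-18 + 5564/3)) = 294696 - (246 + 5510/3) = 294696 - 1*6248/3 = 294696 - 6248/3 = 877840/3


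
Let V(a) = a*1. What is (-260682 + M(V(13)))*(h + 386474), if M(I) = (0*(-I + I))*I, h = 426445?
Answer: -211913350758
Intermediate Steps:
V(a) = a
M(I) = 0 (M(I) = (0*0)*I = 0*I = 0)
(-260682 + M(V(13)))*(h + 386474) = (-260682 + 0)*(426445 + 386474) = -260682*812919 = -211913350758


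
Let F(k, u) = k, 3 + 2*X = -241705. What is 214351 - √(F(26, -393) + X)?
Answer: 214351 - 2*I*√30207 ≈ 2.1435e+5 - 347.6*I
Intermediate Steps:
X = -120854 (X = -3/2 + (½)*(-241705) = -3/2 - 241705/2 = -120854)
214351 - √(F(26, -393) + X) = 214351 - √(26 - 120854) = 214351 - √(-120828) = 214351 - 2*I*√30207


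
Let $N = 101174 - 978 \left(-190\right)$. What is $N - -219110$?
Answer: $506104$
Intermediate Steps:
$N = 286994$ ($N = 101174 - -185820 = 101174 + 185820 = 286994$)
$N - -219110 = 286994 - -219110 = 286994 + 219110 = 506104$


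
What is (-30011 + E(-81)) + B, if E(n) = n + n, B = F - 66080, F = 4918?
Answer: -91335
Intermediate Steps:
B = -61162 (B = 4918 - 66080 = -61162)
E(n) = 2*n
(-30011 + E(-81)) + B = (-30011 + 2*(-81)) - 61162 = (-30011 - 162) - 61162 = -30173 - 61162 = -91335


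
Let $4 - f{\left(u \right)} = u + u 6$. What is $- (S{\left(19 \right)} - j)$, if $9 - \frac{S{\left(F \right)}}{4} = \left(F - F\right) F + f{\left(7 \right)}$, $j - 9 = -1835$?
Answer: $-2042$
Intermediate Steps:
$j = -1826$ ($j = 9 - 1835 = -1826$)
$f{\left(u \right)} = 4 - 7 u$ ($f{\left(u \right)} = 4 - \left(u + u 6\right) = 4 - \left(u + 6 u\right) = 4 - 7 u$)
$S{\left(F \right)} = 216$ ($S{\left(F \right)} = 36 - 4 \left(\left(F - F\right) F + \left(4 - 49\right)\right) = 36 - 4 \left(0 F + \left(4 - 49\right)\right) = 36 - 4 \left(0 - 45\right) = 36 - -180 = 36 + 180 = 216$)
$- (S{\left(19 \right)} - j) = - (216 - -1826) = - (216 + 1826) = \left(-1\right) 2042 = -2042$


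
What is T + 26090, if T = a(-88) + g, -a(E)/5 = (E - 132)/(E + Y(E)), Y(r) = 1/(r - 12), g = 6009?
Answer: 282393299/8801 ≈ 32087.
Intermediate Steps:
Y(r) = 1/(-12 + r)
a(E) = -5*(-132 + E)/(E + 1/(-12 + E)) (a(E) = -5*(E - 132)/(E + 1/(-12 + E)) = -5*(-132 + E)/(E + 1/(-12 + E)))
T = 52775209/8801 (T = -5*(-132 - 88)*(-12 - 88)/(1 - 88*(-12 - 88)) + 6009 = -5*(-220)*(-100)/(1 - 88*(-100)) + 6009 = -5*(-220)*(-100)/(1 + 8800) + 6009 = -5*(-220)*(-100)/8801 + 6009 = -5*1/8801*(-220)*(-100) + 6009 = -110000/8801 + 6009 = 52775209/8801 ≈ 5996.5)
T + 26090 = 52775209/8801 + 26090 = 282393299/8801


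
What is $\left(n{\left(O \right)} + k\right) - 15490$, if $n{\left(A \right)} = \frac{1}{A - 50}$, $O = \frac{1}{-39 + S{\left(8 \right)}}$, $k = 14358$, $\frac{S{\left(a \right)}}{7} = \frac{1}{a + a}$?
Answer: $- \frac{34940929}{30866} \approx -1132.0$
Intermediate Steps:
$S{\left(a \right)} = \frac{7}{2 a}$ ($S{\left(a \right)} = \frac{7}{a + a} = \frac{7}{2 a}$)
$O = - \frac{16}{617}$ ($O = \frac{1}{-39 + \frac{7}{2 \cdot 8}} = \frac{1}{-39 + \frac{7}{2} \cdot \frac{1}{8}} = \frac{1}{-39 + \frac{7}{16}} = \frac{1}{- \frac{617}{16}} = - \frac{16}{617} \approx -0.025932$)
$n{\left(A \right)} = \frac{1}{-50 + A}$
$\left(n{\left(O \right)} + k\right) - 15490 = \left(\frac{1}{-50 - \frac{16}{617}} + 14358\right) - 15490 = \left(\frac{1}{- \frac{30866}{617}} + 14358\right) - 15490 = \left(- \frac{617}{30866} + 14358\right) - 15490 = \frac{443173411}{30866} - 15490 = - \frac{34940929}{30866}$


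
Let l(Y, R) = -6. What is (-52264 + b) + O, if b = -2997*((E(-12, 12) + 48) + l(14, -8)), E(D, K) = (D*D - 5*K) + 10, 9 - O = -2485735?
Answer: 2025888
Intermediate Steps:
O = 2485744 (O = 9 - 1*(-2485735) = 9 + 2485735 = 2485744)
E(D, K) = 10 + D**2 - 5*K (E(D, K) = (D**2 - 5*K) + 10 = 10 + D**2 - 5*K)
b = -407592 (b = -2997*(((10 + (-12)**2 - 5*12) + 48) - 6) = -2997*(((10 + 144 - 60) + 48) - 6) = -2997*((94 + 48) - 6) = -2997*(142 - 6) = -2997*136 = -407592)
(-52264 + b) + O = (-52264 - 407592) + 2485744 = -459856 + 2485744 = 2025888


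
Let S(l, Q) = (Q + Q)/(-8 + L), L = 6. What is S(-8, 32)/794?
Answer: -16/397 ≈ -0.040302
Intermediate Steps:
S(l, Q) = -Q (S(l, Q) = (Q + Q)/(-8 + 6) = (2*Q)/(-2) = (2*Q)*(-1/2) = -Q)
S(-8, 32)/794 = -1*32/794 = -32*1/794 = -16/397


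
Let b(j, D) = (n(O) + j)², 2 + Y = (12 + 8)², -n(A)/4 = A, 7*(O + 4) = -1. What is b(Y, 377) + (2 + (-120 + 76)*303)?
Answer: 7768434/49 ≈ 1.5854e+5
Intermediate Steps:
O = -29/7 (O = -4 + (⅐)*(-1) = -4 - ⅐ = -29/7 ≈ -4.1429)
n(A) = -4*A
Y = 398 (Y = -2 + (12 + 8)² = -2 + 20² = -2 + 400 = 398)
b(j, D) = (116/7 + j)² (b(j, D) = (-4*(-29/7) + j)² = (116/7 + j)²)
b(Y, 377) + (2 + (-120 + 76)*303) = (116 + 7*398)²/49 + (2 + (-120 + 76)*303) = (116 + 2786)²/49 + (2 - 44*303) = (1/49)*2902² + (2 - 13332) = (1/49)*8421604 - 13330 = 8421604/49 - 13330 = 7768434/49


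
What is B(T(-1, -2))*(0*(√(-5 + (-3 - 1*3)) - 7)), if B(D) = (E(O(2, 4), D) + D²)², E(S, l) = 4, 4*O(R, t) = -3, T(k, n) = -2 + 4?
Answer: 0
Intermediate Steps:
T(k, n) = 2
O(R, t) = -¾ (O(R, t) = (¼)*(-3) = -¾)
B(D) = (4 + D²)²
B(T(-1, -2))*(0*(√(-5 + (-3 - 1*3)) - 7)) = (4 + 2²)²*(0*(√(-5 + (-3 - 1*3)) - 7)) = (4 + 4)²*(0*(√(-5 + (-3 - 3)) - 7)) = 8²*(0*(√(-5 - 6) - 7)) = 64*(0*(√(-11) - 7)) = 64*(0*(I*√11 - 7)) = 64*(0*(-7 + I*√11)) = 64*0 = 0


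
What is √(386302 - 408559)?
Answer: 3*I*√2473 ≈ 149.19*I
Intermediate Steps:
√(386302 - 408559) = √(-22257) = 3*I*√2473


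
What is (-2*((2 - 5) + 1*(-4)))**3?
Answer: 2744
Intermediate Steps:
(-2*((2 - 5) + 1*(-4)))**3 = (-2*(-3 - 4))**3 = (-2*(-7))**3 = 14**3 = 2744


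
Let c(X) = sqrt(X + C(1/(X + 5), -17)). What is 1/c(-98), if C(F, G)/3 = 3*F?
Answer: -I*sqrt(94271)/3041 ≈ -0.10097*I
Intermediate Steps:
C(F, G) = 9*F (C(F, G) = 3*(3*F) = 9*F)
c(X) = sqrt(X + 9/(5 + X)) (c(X) = sqrt(X + 9/(X + 5)) = sqrt(X + 9/(5 + X)))
1/c(-98) = 1/(sqrt((9 - 98*(5 - 98))/(5 - 98))) = 1/(sqrt((9 - 98*(-93))/(-93))) = 1/(sqrt(-(9 + 9114)/93)) = 1/(sqrt(-1/93*9123)) = 1/(sqrt(-3041/31)) = 1/(I*sqrt(94271)/31) = -I*sqrt(94271)/3041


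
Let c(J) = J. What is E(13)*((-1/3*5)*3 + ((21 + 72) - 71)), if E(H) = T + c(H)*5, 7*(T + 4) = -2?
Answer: 7225/7 ≈ 1032.1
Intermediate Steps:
T = -30/7 (T = -4 + (⅐)*(-2) = -4 - 2/7 = -30/7 ≈ -4.2857)
E(H) = -30/7 + 5*H (E(H) = -30/7 + H*5 = -30/7 + 5*H)
E(13)*((-1/3*5)*3 + ((21 + 72) - 71)) = (-30/7 + 5*13)*((-1/3*5)*3 + ((21 + 72) - 71)) = (-30/7 + 65)*((-1*⅓*5)*3 + (93 - 71)) = 425*(-⅓*5*3 + 22)/7 = 425*(-5/3*3 + 22)/7 = 425*(-5 + 22)/7 = (425/7)*17 = 7225/7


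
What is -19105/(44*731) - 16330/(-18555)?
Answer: 34148969/119360604 ≈ 0.28610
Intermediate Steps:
-19105/(44*731) - 16330/(-18555) = -19105/32164 - 16330*(-1/18555) = -19105*1/32164 + 3266/3711 = -19105/32164 + 3266/3711 = 34148969/119360604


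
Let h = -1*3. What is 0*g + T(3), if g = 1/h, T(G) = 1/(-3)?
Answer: -1/3 ≈ -0.33333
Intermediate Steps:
T(G) = -1/3
h = -3
g = -1/3 (g = 1/(-3) = -1/3 ≈ -0.33333)
0*g + T(3) = 0*(-1/3) - 1/3 = 0 - 1/3 = -1/3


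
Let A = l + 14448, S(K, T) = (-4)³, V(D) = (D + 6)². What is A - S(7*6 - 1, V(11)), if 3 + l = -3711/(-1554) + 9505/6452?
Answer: 24251977969/1671068 ≈ 14513.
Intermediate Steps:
l = 1439153/1671068 (l = -3 + (-3711/(-1554) + 9505/6452) = -3 + (-3711*(-1/1554) + 9505*(1/6452)) = -3 + (1237/518 + 9505/6452) = -3 + 6452357/1671068 = 1439153/1671068 ≈ 0.86122)
V(D) = (6 + D)²
S(K, T) = -64
A = 24145029617/1671068 (A = 1439153/1671068 + 14448 = 24145029617/1671068 ≈ 14449.)
A - S(7*6 - 1, V(11)) = 24145029617/1671068 - 1*(-64) = 24145029617/1671068 + 64 = 24251977969/1671068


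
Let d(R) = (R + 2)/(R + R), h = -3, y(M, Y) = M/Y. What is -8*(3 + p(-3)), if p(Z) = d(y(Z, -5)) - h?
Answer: -196/3 ≈ -65.333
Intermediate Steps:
d(R) = (2 + R)/(2*R) (d(R) = (2 + R)/((2*R)) = (2 + R)*(1/(2*R)) = (2 + R)/(2*R))
p(Z) = 3 - 5*(2 - Z/5)/(2*Z) (p(Z) = (2 + Z/(-5))/(2*((Z/(-5)))) - 1*(-3) = (2 + Z*(-1/5))/(2*((Z*(-1/5)))) + 3 = (2 - Z/5)/(2*((-Z/5))) + 3 = (-5/Z)*(2 - Z/5)/2 + 3 = -5*(2 - Z/5)/(2*Z) + 3 = 3 - 5*(2 - Z/5)/(2*Z))
-8*(3 + p(-3)) = -8*(3 + (7/2 - 5/(-3))) = -8*(3 + (7/2 - 5*(-1/3))) = -8*(3 + (7/2 + 5/3)) = -8*(3 + 31/6) = -8*49/6 = -196/3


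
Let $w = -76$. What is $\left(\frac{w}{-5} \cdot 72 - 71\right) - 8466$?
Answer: $- \frac{37213}{5} \approx -7442.6$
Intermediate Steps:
$\left(\frac{w}{-5} \cdot 72 - 71\right) - 8466 = \left(- \frac{76}{-5} \cdot 72 - 71\right) - 8466 = \left(\left(-76\right) \left(- \frac{1}{5}\right) 72 - 71\right) - 8466 = \left(\frac{76}{5} \cdot 72 - 71\right) - 8466 = \left(\frac{5472}{5} - 71\right) - 8466 = \frac{5117}{5} - 8466 = - \frac{37213}{5}$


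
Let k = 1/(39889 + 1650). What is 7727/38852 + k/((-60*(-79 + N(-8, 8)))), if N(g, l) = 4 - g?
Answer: 161288360989/810971297070 ≈ 0.19888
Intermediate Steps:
k = 1/41539 ≈ 2.4074e-5
7727/38852 + k/((-60*(-79 + N(-8, 8)))) = 7727/38852 + 1/(41539*((-60*(-79 + (4 - 1*(-8)))))) = 7727*(1/38852) + 1/(41539*((-60*(-79 + (4 + 8))))) = 7727/38852 + 1/(41539*((-60*(-79 + 12)))) = 7727/38852 + 1/(41539*((-60*(-67)))) = 7727/38852 + (1/41539)/4020 = 7727/38852 + (1/41539)*(1/4020) = 7727/38852 + 1/166986780 = 161288360989/810971297070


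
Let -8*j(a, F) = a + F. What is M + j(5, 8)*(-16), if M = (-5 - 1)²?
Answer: 62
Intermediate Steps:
j(a, F) = -F/8 - a/8 (j(a, F) = -(a + F)/8 = -(F + a)/8 = -F/8 - a/8)
M = 36 (M = (-6)² = 36)
M + j(5, 8)*(-16) = 36 + (-⅛*8 - ⅛*5)*(-16) = 36 + (-1 - 5/8)*(-16) = 36 - 13/8*(-16) = 36 + 26 = 62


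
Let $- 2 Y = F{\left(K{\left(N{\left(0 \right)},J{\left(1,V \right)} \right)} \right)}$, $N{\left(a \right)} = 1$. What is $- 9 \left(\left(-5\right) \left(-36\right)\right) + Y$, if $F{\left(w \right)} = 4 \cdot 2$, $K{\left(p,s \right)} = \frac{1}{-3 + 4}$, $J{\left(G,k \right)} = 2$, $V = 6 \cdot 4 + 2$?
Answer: $-1624$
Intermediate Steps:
$V = 26$ ($V = 24 + 2 = 26$)
$K{\left(p,s \right)} = 1$ ($K{\left(p,s \right)} = 1^{-1} = 1$)
$F{\left(w \right)} = 8$
$Y = -4$ ($Y = \left(- \frac{1}{2}\right) 8 = -4$)
$- 9 \left(\left(-5\right) \left(-36\right)\right) + Y = - 9 \left(\left(-5\right) \left(-36\right)\right) - 4 = \left(-9\right) 180 - 4 = -1620 - 4 = -1624$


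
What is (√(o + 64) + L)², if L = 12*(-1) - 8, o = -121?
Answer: (20 - I*√57)² ≈ 343.0 - 301.99*I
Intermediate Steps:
L = -20 (L = -12 - 8 = -20)
(√(o + 64) + L)² = (√(-121 + 64) - 20)² = (√(-57) - 20)² = (I*√57 - 20)² = (-20 + I*√57)²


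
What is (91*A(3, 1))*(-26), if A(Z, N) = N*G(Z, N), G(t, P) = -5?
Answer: 11830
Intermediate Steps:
A(Z, N) = -5*N (A(Z, N) = N*(-5) = -5*N)
(91*A(3, 1))*(-26) = (91*(-5*1))*(-26) = (91*(-5))*(-26) = -455*(-26) = 11830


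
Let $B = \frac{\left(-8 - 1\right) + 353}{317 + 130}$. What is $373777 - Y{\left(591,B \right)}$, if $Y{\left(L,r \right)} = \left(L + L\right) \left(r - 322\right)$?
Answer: $\frac{112267233}{149} \approx 7.5347 \cdot 10^{5}$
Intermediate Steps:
$B = \frac{344}{447}$ ($B = \frac{\left(-8 - 1\right) + 353}{447} = \left(-9 + 353\right) \frac{1}{447} = 344 \cdot \frac{1}{447} = \frac{344}{447} \approx 0.76958$)
$Y{\left(L,r \right)} = 2 L \left(-322 + r\right)$
$373777 - Y{\left(591,B \right)} = 373777 - 2 \cdot 591 \left(-322 + \frac{344}{447}\right) = 373777 - 2 \cdot 591 \left(- \frac{143590}{447}\right) = 373777 - - \frac{56574460}{149} = 373777 + \frac{56574460}{149} = \frac{112267233}{149}$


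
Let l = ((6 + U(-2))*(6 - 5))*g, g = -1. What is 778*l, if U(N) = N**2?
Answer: -7780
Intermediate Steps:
l = -10 (l = ((6 + (-2)**2)*(6 - 5))*(-1) = ((6 + 4)*1)*(-1) = (10*1)*(-1) = 10*(-1) = -10)
778*l = 778*(-10) = -7780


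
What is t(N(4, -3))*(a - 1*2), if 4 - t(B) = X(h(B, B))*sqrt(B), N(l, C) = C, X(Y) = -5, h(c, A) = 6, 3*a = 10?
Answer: 16/3 + 20*I*sqrt(3)/3 ≈ 5.3333 + 11.547*I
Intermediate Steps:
a = 10/3 (a = (1/3)*10 = 10/3 ≈ 3.3333)
t(B) = 4 + 5*sqrt(B) (t(B) = 4 - (-5)*sqrt(B) = 4 + 5*sqrt(B))
t(N(4, -3))*(a - 1*2) = (4 + 5*sqrt(-3))*(10/3 - 1*2) = (4 + 5*(I*sqrt(3)))*(10/3 - 2) = (4 + 5*I*sqrt(3))*(4/3) = 16/3 + 20*I*sqrt(3)/3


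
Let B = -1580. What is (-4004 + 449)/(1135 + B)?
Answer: 711/89 ≈ 7.9888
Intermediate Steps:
(-4004 + 449)/(1135 + B) = (-4004 + 449)/(1135 - 1580) = -3555/(-445) = -3555*(-1/445) = 711/89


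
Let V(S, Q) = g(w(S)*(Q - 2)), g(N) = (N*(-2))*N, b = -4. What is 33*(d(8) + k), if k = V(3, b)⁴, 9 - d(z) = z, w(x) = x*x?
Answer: 38175435587063841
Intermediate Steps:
w(x) = x²
d(z) = 9 - z
g(N) = -2*N² (g(N) = (-2*N)*N = -2*N²)
V(S, Q) = -2*S⁴*(-2 + Q)² (V(S, Q) = -2*S⁴*(Q - 2)² = -2*S⁴*(-2 + Q)²)
k = 1156831381426176 (k = (-2*3⁴*(-2 - 4)²)⁴ = (-2*81*(-6)²)⁴ = (-2*81*36)⁴ = (-5832)⁴ = 1156831381426176)
33*(d(8) + k) = 33*((9 - 1*8) + 1156831381426176) = 33*((9 - 8) + 1156831381426176) = 33*(1 + 1156831381426176) = 33*1156831381426177 = 38175435587063841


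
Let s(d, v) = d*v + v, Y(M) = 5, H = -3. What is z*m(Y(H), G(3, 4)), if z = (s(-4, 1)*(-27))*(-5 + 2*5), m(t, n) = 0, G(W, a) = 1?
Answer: 0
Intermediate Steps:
s(d, v) = v + d*v
z = 405 (z = ((1*(1 - 4))*(-27))*(-5 + 2*5) = ((1*(-3))*(-27))*(-5 + 10) = -3*(-27)*5 = 81*5 = 405)
z*m(Y(H), G(3, 4)) = 405*0 = 0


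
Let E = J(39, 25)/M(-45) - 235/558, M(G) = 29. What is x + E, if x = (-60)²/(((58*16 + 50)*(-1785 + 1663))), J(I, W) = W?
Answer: 66088705/160897626 ≈ 0.41075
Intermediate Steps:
E = 7135/16182 (E = 25/29 - 235/558 = 7135/16182 ≈ 0.44092)
x = -300/9943 (x = 3600/(((928 + 50)*(-122))) = 3600/((978*(-122))) = 3600/(-119316) = 3600*(-1/119316) = -300/9943 ≈ -0.030172)
x + E = -300/9943 + 7135/16182 = 66088705/160897626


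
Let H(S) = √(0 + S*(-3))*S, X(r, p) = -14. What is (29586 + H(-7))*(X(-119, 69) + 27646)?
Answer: 817520352 - 193424*√21 ≈ 8.1663e+8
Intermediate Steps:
H(S) = S*√3*√(-S) (H(S) = √(0 - 3*S)*S = √(-3*S)*S = (√3*√(-S))*S = S*√3*√(-S))
(29586 + H(-7))*(X(-119, 69) + 27646) = (29586 - √3*(-1*(-7))^(3/2))*(-14 + 27646) = (29586 - √3*7^(3/2))*27632 = (29586 - √3*7*√7)*27632 = (29586 - 7*√21)*27632 = 817520352 - 193424*√21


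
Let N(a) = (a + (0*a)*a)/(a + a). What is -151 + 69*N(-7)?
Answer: -233/2 ≈ -116.50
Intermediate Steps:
N(a) = ½ (N(a) = (a + 0*a)/((2*a)) = (a + 0)*(1/(2*a)) = a*(1/(2*a)) = ½)
-151 + 69*N(-7) = -151 + 69*(½) = -151 + 69/2 = -233/2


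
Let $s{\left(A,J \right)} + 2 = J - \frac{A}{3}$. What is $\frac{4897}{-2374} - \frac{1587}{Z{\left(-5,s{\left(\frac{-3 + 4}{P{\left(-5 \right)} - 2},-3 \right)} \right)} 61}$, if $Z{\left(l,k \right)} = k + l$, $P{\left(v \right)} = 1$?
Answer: $\frac{2639821}{4199606} \approx 0.62859$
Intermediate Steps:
$s{\left(A,J \right)} = -2 + J - \frac{A}{3}$ ($s{\left(A,J \right)} = -2 - \left(- J + \frac{A}{3}\right) = -2 + J - \frac{A}{3}$)
$\frac{4897}{-2374} - \frac{1587}{Z{\left(-5,s{\left(\frac{-3 + 4}{P{\left(-5 \right)} - 2},-3 \right)} \right)} 61} = \frac{4897}{-2374} - \frac{1587}{\left(\left(-2 - 3 - \frac{\left(-3 + 4\right) \frac{1}{1 - 2}}{3}\right) - 5\right) 61} = 4897 \left(- \frac{1}{2374}\right) - \frac{1587}{\left(\left(-2 - 3 - \frac{1 \frac{1}{-1}}{3}\right) - 5\right) 61} = - \frac{4897}{2374} - \frac{1587}{\left(\left(-2 - 3 - \frac{1 \left(-1\right)}{3}\right) - 5\right) 61} = - \frac{4897}{2374} - \frac{1587}{\left(\left(-2 - 3 - - \frac{1}{3}\right) - 5\right) 61} = - \frac{4897}{2374} - \frac{1587}{\left(\left(-2 - 3 + \frac{1}{3}\right) - 5\right) 61} = - \frac{4897}{2374} - \frac{1587}{\left(- \frac{14}{3} - 5\right) 61} = - \frac{4897}{2374} - \frac{1587}{\left(- \frac{29}{3}\right) 61} = - \frac{4897}{2374} - \frac{1587}{- \frac{1769}{3}} = - \frac{4897}{2374} - - \frac{4761}{1769} = - \frac{4897}{2374} + \frac{4761}{1769} = \frac{2639821}{4199606}$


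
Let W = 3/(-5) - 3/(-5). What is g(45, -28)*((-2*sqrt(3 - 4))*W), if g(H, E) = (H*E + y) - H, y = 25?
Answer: 0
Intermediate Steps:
W = 0 (W = 3*(-1/5) - 3*(-1/5) = -3/5 + 3/5 = 0)
g(H, E) = 25 - H + E*H (g(H, E) = (H*E + 25) - H = (E*H + 25) - H = (25 + E*H) - H = 25 - H + E*H)
g(45, -28)*((-2*sqrt(3 - 4))*W) = (25 - 1*45 - 28*45)*(-2*sqrt(3 - 4)*0) = (25 - 45 - 1260)*(-2*I*0) = -1280*(-2*I)*0 = -1280*0 = 0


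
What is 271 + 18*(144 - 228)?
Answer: -1241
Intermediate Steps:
271 + 18*(144 - 228) = 271 + 18*(-84) = 271 - 1512 = -1241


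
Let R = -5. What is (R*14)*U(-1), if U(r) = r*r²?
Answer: 70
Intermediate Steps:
U(r) = r³
(R*14)*U(-1) = -5*14*(-1)³ = -70*(-1) = 70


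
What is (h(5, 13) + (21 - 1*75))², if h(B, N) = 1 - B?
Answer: 3364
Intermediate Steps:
(h(5, 13) + (21 - 1*75))² = ((1 - 1*5) + (21 - 1*75))² = ((1 - 5) + (21 - 75))² = (-4 - 54)² = (-58)² = 3364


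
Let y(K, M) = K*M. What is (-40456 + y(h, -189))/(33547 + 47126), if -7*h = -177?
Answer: -45235/80673 ≈ -0.56072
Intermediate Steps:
h = 177/7 (h = -1/7*(-177) = 177/7 ≈ 25.286)
(-40456 + y(h, -189))/(33547 + 47126) = (-40456 + (177/7)*(-189))/(33547 + 47126) = (-40456 - 4779)/80673 = -45235*1/80673 = -45235/80673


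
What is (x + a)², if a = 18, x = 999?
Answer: 1034289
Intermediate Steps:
(x + a)² = (999 + 18)² = 1017² = 1034289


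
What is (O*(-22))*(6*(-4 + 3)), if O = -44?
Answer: -5808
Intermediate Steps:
(O*(-22))*(6*(-4 + 3)) = (-44*(-22))*(6*(-4 + 3)) = 968*(6*(-1)) = 968*(-6) = -5808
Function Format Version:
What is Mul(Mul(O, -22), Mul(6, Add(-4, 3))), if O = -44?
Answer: -5808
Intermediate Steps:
Mul(Mul(O, -22), Mul(6, Add(-4, 3))) = Mul(Mul(-44, -22), Mul(6, Add(-4, 3))) = Mul(968, Mul(6, -1)) = Mul(968, -6) = -5808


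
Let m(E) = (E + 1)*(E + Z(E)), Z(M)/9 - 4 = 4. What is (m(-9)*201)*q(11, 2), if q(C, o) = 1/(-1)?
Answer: 101304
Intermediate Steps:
q(C, o) = -1
Z(M) = 72 (Z(M) = 36 + 9*4 = 36 + 36 = 72)
m(E) = (1 + E)*(72 + E) (m(E) = (E + 1)*(E + 72) = (1 + E)*(72 + E))
(m(-9)*201)*q(11, 2) = ((72 + (-9)² + 73*(-9))*201)*(-1) = ((72 + 81 - 657)*201)*(-1) = -504*201*(-1) = -101304*(-1) = 101304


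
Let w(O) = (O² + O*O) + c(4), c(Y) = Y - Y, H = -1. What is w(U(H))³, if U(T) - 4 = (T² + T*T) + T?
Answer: 125000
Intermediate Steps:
c(Y) = 0
U(T) = 4 + T + 2*T² (U(T) = 4 + ((T² + T*T) + T) = 4 + ((T² + T²) + T) = 4 + (2*T² + T) = 4 + (T + 2*T²) = 4 + T + 2*T²)
w(O) = 2*O² (w(O) = (O² + O*O) + 0 = (O² + O²) + 0 = 2*O² + 0 = 2*O²)
w(U(H))³ = (2*(4 - 1 + 2*(-1)²)²)³ = (2*(4 - 1 + 2*1)²)³ = (2*(4 - 1 + 2)²)³ = (2*5²)³ = (2*25)³ = 50³ = 125000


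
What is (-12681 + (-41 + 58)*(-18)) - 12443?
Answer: -25430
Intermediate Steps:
(-12681 + (-41 + 58)*(-18)) - 12443 = (-12681 + 17*(-18)) - 12443 = (-12681 - 306) - 12443 = -12987 - 12443 = -25430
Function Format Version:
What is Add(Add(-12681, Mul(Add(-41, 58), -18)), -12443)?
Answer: -25430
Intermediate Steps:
Add(Add(-12681, Mul(Add(-41, 58), -18)), -12443) = Add(Add(-12681, Mul(17, -18)), -12443) = Add(Add(-12681, -306), -12443) = Add(-12987, -12443) = -25430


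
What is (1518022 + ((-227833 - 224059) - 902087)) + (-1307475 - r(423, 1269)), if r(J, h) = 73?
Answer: -1143505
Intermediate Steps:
(1518022 + ((-227833 - 224059) - 902087)) + (-1307475 - r(423, 1269)) = (1518022 + ((-227833 - 224059) - 902087)) + (-1307475 - 1*73) = (1518022 + (-451892 - 902087)) + (-1307475 - 73) = (1518022 - 1353979) - 1307548 = 164043 - 1307548 = -1143505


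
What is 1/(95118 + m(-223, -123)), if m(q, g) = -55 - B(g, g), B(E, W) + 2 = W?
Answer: 1/95188 ≈ 1.0506e-5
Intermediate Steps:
B(E, W) = -2 + W
m(q, g) = -53 - g (m(q, g) = -55 - (-2 + g) = -55 + (2 - g) = -53 - g)
1/(95118 + m(-223, -123)) = 1/(95118 + (-53 - 1*(-123))) = 1/(95118 + (-53 + 123)) = 1/(95118 + 70) = 1/95188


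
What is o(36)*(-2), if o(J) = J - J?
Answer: 0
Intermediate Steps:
o(J) = 0
o(36)*(-2) = 0*(-2) = 0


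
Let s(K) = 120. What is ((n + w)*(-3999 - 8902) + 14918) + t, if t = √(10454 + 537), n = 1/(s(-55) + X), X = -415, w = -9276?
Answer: 35306968131/295 + √10991 ≈ 1.1968e+8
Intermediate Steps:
n = -1/295 (n = 1/(120 - 415) = 1/(-295) = -1/295 ≈ -0.0033898)
t = √10991 ≈ 104.84
((n + w)*(-3999 - 8902) + 14918) + t = ((-1/295 - 9276)*(-3999 - 8902) + 14918) + √10991 = (-2736421/295*(-12901) + 14918) + √10991 = (35302567321/295 + 14918) + √10991 = 35306968131/295 + √10991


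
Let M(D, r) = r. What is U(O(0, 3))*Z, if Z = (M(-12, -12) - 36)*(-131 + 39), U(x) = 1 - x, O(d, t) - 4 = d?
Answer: -13248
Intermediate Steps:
O(d, t) = 4 + d
Z = 4416 (Z = (-12 - 36)*(-131 + 39) = -48*(-92) = 4416)
U(O(0, 3))*Z = (1 - (4 + 0))*4416 = (1 - 1*4)*4416 = (1 - 4)*4416 = -3*4416 = -13248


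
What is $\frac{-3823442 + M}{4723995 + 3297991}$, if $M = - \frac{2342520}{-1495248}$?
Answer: $- \frac{238207985879}{499785771772} \approx -0.47662$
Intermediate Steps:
$M = \frac{97605}{62302}$ ($M = \left(-2342520\right) \left(- \frac{1}{1495248}\right) = \frac{97605}{62302} \approx 1.5666$)
$\frac{-3823442 + M}{4723995 + 3297991} = \frac{-3823442 + \frac{97605}{62302}}{4723995 + 3297991} = - \frac{238207985879}{62302 \cdot 8021986} = \left(- \frac{238207985879}{62302}\right) \frac{1}{8021986} = - \frac{238207985879}{499785771772}$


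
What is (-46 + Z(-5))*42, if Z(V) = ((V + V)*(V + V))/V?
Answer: -2772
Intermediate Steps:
Z(V) = 4*V (Z(V) = ((2*V)*(2*V))/V = (4*V²)/V = 4*V)
(-46 + Z(-5))*42 = (-46 + 4*(-5))*42 = (-46 - 20)*42 = -66*42 = -2772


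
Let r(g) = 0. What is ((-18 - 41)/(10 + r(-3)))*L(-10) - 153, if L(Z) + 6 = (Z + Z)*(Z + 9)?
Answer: -1178/5 ≈ -235.60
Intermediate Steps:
L(Z) = -6 + 2*Z*(9 + Z) (L(Z) = -6 + (Z + Z)*(Z + 9) = -6 + (2*Z)*(9 + Z) = -6 + 2*Z*(9 + Z))
((-18 - 41)/(10 + r(-3)))*L(-10) - 153 = ((-18 - 41)/(10 + 0))*(-6 + 2*(-10)**2 + 18*(-10)) - 153 = (-59/10)*(-6 + 2*100 - 180) - 153 = (-59*1/10)*(-6 + 200 - 180) - 153 = -59/10*14 - 153 = -413/5 - 153 = -1178/5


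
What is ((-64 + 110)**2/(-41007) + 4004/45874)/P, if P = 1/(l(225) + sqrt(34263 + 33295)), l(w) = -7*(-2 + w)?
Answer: -52389223642/940577559 + 33561322*sqrt(67558)/940577559 ≈ -46.425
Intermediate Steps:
l(w) = 14 - 7*w
P = 1/(-1561 + sqrt(67558)) (P = 1/((14 - 7*225) + sqrt(34263 + 33295)) = 1/((14 - 1575) + sqrt(67558)) = 1/(-1561 + sqrt(67558)) ≈ -0.00076859)
((-64 + 110)**2/(-41007) + 4004/45874)/P = ((-64 + 110)**2/(-41007) + 4004/45874)/(-1561/2369163 - sqrt(67558)/2369163) = (46**2*(-1/41007) + 4004*(1/45874))/(-1561/2369163 - sqrt(67558)/2369163) = (2116*(-1/41007) + 2002/22937)/(-1561/2369163 - sqrt(67558)/2369163) = (-2116/41007 + 2002/22937)/(-1561/2369163 - sqrt(67558)/2369163) = 33561322/(940577559*(-1561/2369163 - sqrt(67558)/2369163))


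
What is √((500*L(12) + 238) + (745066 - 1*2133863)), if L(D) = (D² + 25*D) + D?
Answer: 3*I*√128951 ≈ 1077.3*I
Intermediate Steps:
L(D) = D² + 26*D
√((500*L(12) + 238) + (745066 - 1*2133863)) = √((500*(12*(26 + 12)) + 238) + (745066 - 1*2133863)) = √((500*(12*38) + 238) + (745066 - 2133863)) = √((500*456 + 238) - 1388797) = √((228000 + 238) - 1388797) = √(228238 - 1388797) = √(-1160559) = 3*I*√128951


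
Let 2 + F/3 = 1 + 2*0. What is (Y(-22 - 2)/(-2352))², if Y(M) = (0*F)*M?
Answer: 0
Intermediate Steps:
F = -3 (F = -6 + 3*(1 + 2*0) = -6 + 3*(1 + 0) = -6 + 3*1 = -6 + 3 = -3)
Y(M) = 0 (Y(M) = (0*(-3))*M = 0*M = 0)
(Y(-22 - 2)/(-2352))² = (0/(-2352))² = (0*(-1/2352))² = 0² = 0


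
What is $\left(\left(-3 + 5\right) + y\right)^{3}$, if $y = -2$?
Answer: $0$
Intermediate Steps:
$\left(\left(-3 + 5\right) + y\right)^{3} = \left(\left(-3 + 5\right) - 2\right)^{3} = \left(2 - 2\right)^{3} = 0^{3} = 0$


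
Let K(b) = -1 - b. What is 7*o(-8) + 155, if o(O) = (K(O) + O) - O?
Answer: 204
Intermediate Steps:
o(O) = -1 - O (o(O) = ((-1 - O) + O) - O = -1 - O)
7*o(-8) + 155 = 7*(-1 - 1*(-8)) + 155 = 7*(-1 + 8) + 155 = 7*7 + 155 = 49 + 155 = 204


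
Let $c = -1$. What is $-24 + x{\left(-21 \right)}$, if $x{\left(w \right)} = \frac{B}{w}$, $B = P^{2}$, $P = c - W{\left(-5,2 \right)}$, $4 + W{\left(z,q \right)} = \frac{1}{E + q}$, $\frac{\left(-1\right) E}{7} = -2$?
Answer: $- \frac{131233}{5376} \approx -24.411$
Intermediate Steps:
$E = 14$ ($E = \left(-7\right) \left(-2\right) = 14$)
$W{\left(z,q \right)} = -4 + \frac{1}{14 + q}$
$P = \frac{47}{16}$ ($P = -1 - \frac{-55 - 8}{14 + 2} = -1 - \frac{-55 - 8}{16} = -1 - \frac{1}{16} \left(-63\right) = -1 - - \frac{63}{16} = -1 + \frac{63}{16} = \frac{47}{16} \approx 2.9375$)
$B = \frac{2209}{256}$ ($B = \left(\frac{47}{16}\right)^{2} = \frac{2209}{256} \approx 8.6289$)
$x{\left(w \right)} = \frac{2209}{256 w}$
$-24 + x{\left(-21 \right)} = -24 + \frac{2209}{256 \left(-21\right)} = -24 + \frac{2209}{256} \left(- \frac{1}{21}\right) = -24 - \frac{2209}{5376} = - \frac{131233}{5376}$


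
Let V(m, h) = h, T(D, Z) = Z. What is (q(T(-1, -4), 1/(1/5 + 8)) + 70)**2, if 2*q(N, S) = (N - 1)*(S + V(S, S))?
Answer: 8094025/1681 ≈ 4815.0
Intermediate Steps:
q(N, S) = S*(-1 + N) (q(N, S) = ((N - 1)*(S + S))/2 = ((-1 + N)*(2*S))/2 = (2*S*(-1 + N))/2 = S*(-1 + N))
(q(T(-1, -4), 1/(1/5 + 8)) + 70)**2 = ((-1 - 4)/(1/5 + 8) + 70)**2 = (-5/(1/5 + 8) + 70)**2 = (-5/(41/5) + 70)**2 = ((5/41)*(-5) + 70)**2 = (-25/41 + 70)**2 = (2845/41)**2 = 8094025/1681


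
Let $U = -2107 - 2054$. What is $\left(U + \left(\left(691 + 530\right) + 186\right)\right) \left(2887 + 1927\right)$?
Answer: $-13257756$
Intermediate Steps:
$U = -4161$ ($U = -2107 - 2054 = -4161$)
$\left(U + \left(\left(691 + 530\right) + 186\right)\right) \left(2887 + 1927\right) = \left(-4161 + \left(\left(691 + 530\right) + 186\right)\right) \left(2887 + 1927\right) = \left(-4161 + \left(1221 + 186\right)\right) 4814 = \left(-4161 + 1407\right) 4814 = \left(-2754\right) 4814 = -13257756$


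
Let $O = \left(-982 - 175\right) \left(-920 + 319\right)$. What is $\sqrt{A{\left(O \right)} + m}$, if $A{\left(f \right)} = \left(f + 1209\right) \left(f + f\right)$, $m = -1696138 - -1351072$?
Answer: $\sqrt{968723743058} \approx 9.8424 \cdot 10^{5}$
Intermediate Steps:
$m = -345066$ ($m = -1696138 + 1351072 = -345066$)
$O = 695357$ ($O = \left(-1157\right) \left(-601\right) = 695357$)
$A{\left(f \right)} = 2 f \left(1209 + f\right)$ ($A{\left(f \right)} = \left(1209 + f\right) 2 f = 2 f \left(1209 + f\right)$)
$\sqrt{A{\left(O \right)} + m} = \sqrt{2 \cdot 695357 \left(1209 + 695357\right) - 345066} = \sqrt{2 \cdot 695357 \cdot 696566 - 345066} = \sqrt{968724088124 - 345066} = \sqrt{968723743058}$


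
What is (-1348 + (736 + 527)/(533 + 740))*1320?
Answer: -2263458120/1273 ≈ -1.7781e+6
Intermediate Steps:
(-1348 + (736 + 527)/(533 + 740))*1320 = (-1348 + 1263/1273)*1320 = -1714741/1273*1320 = -2263458120/1273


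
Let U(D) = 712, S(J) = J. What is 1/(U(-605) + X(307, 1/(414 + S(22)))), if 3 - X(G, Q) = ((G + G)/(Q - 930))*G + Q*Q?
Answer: 77079935984/70735217915369 ≈ 0.0010897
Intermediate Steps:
X(G, Q) = 3 - Q² - 2*G²/(-930 + Q) (X(G, Q) = 3 - (((G + G)/(Q - 930))*G + Q*Q) = 3 - (((2*G)/(-930 + Q))*G + Q²) = 3 - ((2*G/(-930 + Q))*G + Q²) = 3 - (2*G²/(-930 + Q) + Q²) = 3 - (Q² + 2*G²/(-930 + Q)) = 3 + (-Q² - 2*G²/(-930 + Q)) = 3 - Q² - 2*G²/(-930 + Q))
1/(U(-605) + X(307, 1/(414 + S(22)))) = 1/(712 + (-2790 - (1/(414 + 22))³ - 2*307² + 3/(414 + 22) + 930*(1/(414 + 22))²)/(-930 + 1/(414 + 22))) = 1/(712 + (-2790 - (1/436)³ - 2*94249 + 3/436 + 930*(1/436)²)/(-930 + 1/436)) = 1/(712 + (-2790 - (1/436)³ - 188498 + 3*(1/436) + 930*(1/436)²)/(-930 + 1/436)) = 1/(712 + (-2790 - 1*1/82881856 - 188498 + 3/436 + 930*(1/190096))/(-405479/436)) = 1/(712 - 436*(-2790 - 1/82881856 - 188498 + 3/436 + 465/95048)/405479) = 1/(712 - 436/405479*(-15854303494761/82881856)) = 1/(712 + 15854303494761/77079935984) = 1/(70735217915369/77079935984) = 77079935984/70735217915369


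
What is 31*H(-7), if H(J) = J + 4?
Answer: -93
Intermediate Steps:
H(J) = 4 + J
31*H(-7) = 31*(4 - 7) = 31*(-3) = -93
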